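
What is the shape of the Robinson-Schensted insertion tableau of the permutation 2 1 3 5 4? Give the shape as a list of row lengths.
Row-insert each entry into an empty tableau.

After inserting 2: P = [[2]].
After inserting 1: P = [[1], [2]].
After inserting 3: P = [[1, 3], [2]].
After inserting 5: P = [[1, 3, 5], [2]].
After inserting 4: P = [[1, 3, 4], [2, 5]].

The final insertion tableau P = [[1, 3, 4], [2, 5]] has shape [3, 2].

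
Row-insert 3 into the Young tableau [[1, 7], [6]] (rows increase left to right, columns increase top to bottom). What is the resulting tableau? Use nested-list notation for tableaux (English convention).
[[1, 3], [6, 7]]

In row 1, 3 replaces 7 (the leftmost entry greater than 3); 7 is bumped to row 2. 7 is appended to row 2. The new tableau is [[1, 3], [6, 7]].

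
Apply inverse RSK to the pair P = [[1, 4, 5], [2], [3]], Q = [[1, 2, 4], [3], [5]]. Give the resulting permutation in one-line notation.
Reverse the RSK construction: for i from n down to 1, find the cell of Q containing i, remove the entry at that cell from P, and reverse-bump it up through P; the value ejected from row 1 is w(i).

Step i=5: Q has 5 at row 3, column 1; remove 3 from row 3 of P and reverse-bump: 3 enters row 2 and ejects 2; 2 enters row 1 and ejects 1. So w(5) = 1. P is now [[2, 4, 5], [3]].
Step i=4: Q has 4 at row 1, column 3; remove that cell from P, ejecting 5. So w(4) = 5. P is now [[2, 4], [3]].
Step i=3: Q has 3 at row 2, column 1; remove 3 from row 2 of P and reverse-bump: 3 enters row 1 and ejects 2. So w(3) = 2. P is now [[3, 4]].
Step i=2: Q has 2 at row 1, column 2; remove that cell from P, ejecting 4. So w(2) = 4. P is now [[3]].
Step i=1: Q has 1 at row 1, column 1; remove that cell from P, ejecting 3. So w(1) = 3. P is now [].

So w = 3 4 2 5 1.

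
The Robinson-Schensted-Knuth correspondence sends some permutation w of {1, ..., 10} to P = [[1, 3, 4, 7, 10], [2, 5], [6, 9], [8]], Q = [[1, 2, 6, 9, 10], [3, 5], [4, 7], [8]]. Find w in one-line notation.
8 9 2 1 3 6 5 4 7 10

Reverse the RSK construction: for i from n down to 1, find the cell of Q containing i, remove the entry at that cell from P, and reverse-bump it up through P; the value ejected from row 1 is w(i).

Step i=10: Q has 10 at row 1, column 5; remove that cell from P, ejecting 10. So w(10) = 10. P is now [[1, 3, 4, 7], [2, 5], [6, 9], [8]].
Step i=9: Q has 9 at row 1, column 4; remove that cell from P, ejecting 7. So w(9) = 7. P is now [[1, 3, 4], [2, 5], [6, 9], [8]].
Step i=8: Q has 8 at row 4, column 1; remove 8 from row 4 of P and reverse-bump: 8 enters row 3 and ejects 6; 6 enters row 2 and ejects 5; 5 enters row 1 and ejects 4. So w(8) = 4. P is now [[1, 3, 5], [2, 6], [8, 9]].
Step i=7: Q has 7 at row 3, column 2; remove 9 from row 3 of P and reverse-bump: 9 enters row 2 and ejects 6; 6 enters row 1 and ejects 5. So w(7) = 5. P is now [[1, 3, 6], [2, 9], [8]].
Step i=6: Q has 6 at row 1, column 3; remove that cell from P, ejecting 6. So w(6) = 6. P is now [[1, 3], [2, 9], [8]].
Step i=5: Q has 5 at row 2, column 2; remove 9 from row 2 of P and reverse-bump: 9 enters row 1 and ejects 3. So w(5) = 3. P is now [[1, 9], [2], [8]].
Step i=4: Q has 4 at row 3, column 1; remove 8 from row 3 of P and reverse-bump: 8 enters row 2 and ejects 2; 2 enters row 1 and ejects 1. So w(4) = 1. P is now [[2, 9], [8]].
Step i=3: Q has 3 at row 2, column 1; remove 8 from row 2 of P and reverse-bump: 8 enters row 1 and ejects 2. So w(3) = 2. P is now [[8, 9]].
Step i=2: Q has 2 at row 1, column 2; remove that cell from P, ejecting 9. So w(2) = 9. P is now [[8]].
Step i=1: Q has 1 at row 1, column 1; remove that cell from P, ejecting 8. So w(1) = 8. P is now [].

So w = 8 9 2 1 3 6 5 4 7 10.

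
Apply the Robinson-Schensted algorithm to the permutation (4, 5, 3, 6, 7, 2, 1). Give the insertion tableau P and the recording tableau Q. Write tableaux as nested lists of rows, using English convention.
P = [[1, 5, 6, 7], [2], [3], [4]], Q = [[1, 2, 4, 5], [3], [6], [7]]

Insert each entry of the permutation into P by Schensted row insertion, recording in Q the position of each new cell.

Insert 4: appended to row 1. P = [[4]], Q = [[1]].
Insert 5: appended to row 1. P = [[4, 5]], Q = [[1, 2]].
Insert 3: 3 bumps 4 from row 1; 4 starts row 2. P = [[3, 5], [4]], Q = [[1, 2], [3]].
Insert 6: appended to row 1. P = [[3, 5, 6], [4]], Q = [[1, 2, 4], [3]].
Insert 7: appended to row 1. P = [[3, 5, 6, 7], [4]], Q = [[1, 2, 4, 5], [3]].
Insert 2: 2 bumps 3 from row 1; 3 bumps 4 from row 2; 4 starts row 3. P = [[2, 5, 6, 7], [3], [4]], Q = [[1, 2, 4, 5], [3], [6]].
Insert 1: 1 bumps 2 from row 1; 2 bumps 3 from row 2; 3 bumps 4 from row 3; 4 starts row 4. P = [[1, 5, 6, 7], [2], [3], [4]], Q = [[1, 2, 4, 5], [3], [6], [7]].

So P = [[1, 5, 6, 7], [2], [3], [4]], Q = [[1, 2, 4, 5], [3], [6], [7]].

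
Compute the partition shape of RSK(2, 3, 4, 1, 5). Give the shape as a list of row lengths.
[4, 1]

Row-insert each entry into an empty tableau.

After inserting 2: P = [[2]].
After inserting 3: P = [[2, 3]].
After inserting 4: P = [[2, 3, 4]].
After inserting 1: P = [[1, 3, 4], [2]].
After inserting 5: P = [[1, 3, 4, 5], [2]].

The final insertion tableau P = [[1, 3, 4, 5], [2]] has shape [4, 1].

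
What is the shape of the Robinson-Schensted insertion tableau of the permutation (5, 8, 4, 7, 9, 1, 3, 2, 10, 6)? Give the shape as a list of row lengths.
[4, 3, 2, 1]

Row-insert each entry into an empty tableau.

After inserting 5: P = [[5]].
After inserting 8: P = [[5, 8]].
After inserting 4: P = [[4, 8], [5]].
After inserting 7: P = [[4, 7], [5, 8]].
After inserting 9: P = [[4, 7, 9], [5, 8]].
After inserting 1: P = [[1, 7, 9], [4, 8], [5]].
After inserting 3: P = [[1, 3, 9], [4, 7], [5, 8]].
After inserting 2: P = [[1, 2, 9], [3, 7], [4, 8], [5]].
After inserting 10: P = [[1, 2, 9, 10], [3, 7], [4, 8], [5]].
After inserting 6: P = [[1, 2, 6, 10], [3, 7, 9], [4, 8], [5]].

The final insertion tableau P = [[1, 2, 6, 10], [3, 7, 9], [4, 8], [5]] has shape [4, 3, 2, 1].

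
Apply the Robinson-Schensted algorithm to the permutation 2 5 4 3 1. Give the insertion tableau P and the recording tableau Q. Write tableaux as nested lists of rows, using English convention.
P = [[1, 3], [2], [4], [5]], Q = [[1, 2], [3], [4], [5]]

Insert each entry of the permutation into P by Schensted row insertion, recording in Q the position of each new cell.

Insert 2: appended to row 1. P = [[2]], Q = [[1]].
Insert 5: appended to row 1. P = [[2, 5]], Q = [[1, 2]].
Insert 4: 4 bumps 5 from row 1; 5 starts row 2. P = [[2, 4], [5]], Q = [[1, 2], [3]].
Insert 3: 3 bumps 4 from row 1; 4 bumps 5 from row 2; 5 starts row 3. P = [[2, 3], [4], [5]], Q = [[1, 2], [3], [4]].
Insert 1: 1 bumps 2 from row 1; 2 bumps 4 from row 2; 4 bumps 5 from row 3; 5 starts row 4. P = [[1, 3], [2], [4], [5]], Q = [[1, 2], [3], [4], [5]].

So P = [[1, 3], [2], [4], [5]], Q = [[1, 2], [3], [4], [5]].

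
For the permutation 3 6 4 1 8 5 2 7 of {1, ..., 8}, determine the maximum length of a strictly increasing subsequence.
4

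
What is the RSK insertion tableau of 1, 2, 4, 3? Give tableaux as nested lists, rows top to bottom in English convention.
P = [[1, 2, 3], [4]]

Insert 1: appended to row 1. P = [[1]].
Insert 2: appended to row 1. P = [[1, 2]].
Insert 4: appended to row 1. P = [[1, 2, 4]].
Insert 3: 3 bumps 4 from row 1; 4 starts row 2. P = [[1, 2, 3], [4]].

So P = [[1, 2, 3], [4]].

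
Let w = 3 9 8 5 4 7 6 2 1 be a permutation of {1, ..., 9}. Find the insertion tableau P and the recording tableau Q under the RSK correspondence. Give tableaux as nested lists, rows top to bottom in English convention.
P = [[1, 4, 6], [2, 7], [3], [5], [8], [9]], Q = [[1, 2, 6], [3, 7], [4], [5], [8], [9]]

Insert each entry of the permutation into P by Schensted row insertion, recording in Q the position of each new cell.

After inserting 3: P = [[3]].
After inserting 9: P = [[3, 9]].
After inserting 8: P = [[3, 8], [9]].
After inserting 5: P = [[3, 5], [8], [9]].
After inserting 4: P = [[3, 4], [5], [8], [9]].
After inserting 7: P = [[3, 4, 7], [5], [8], [9]].
After inserting 6: P = [[3, 4, 6], [5, 7], [8], [9]].
After inserting 2: P = [[2, 4, 6], [3, 7], [5], [8], [9]].
After inserting 1: P = [[1, 4, 6], [2, 7], [3], [5], [8], [9]].

So P = [[1, 4, 6], [2, 7], [3], [5], [8], [9]], Q = [[1, 2, 6], [3, 7], [4], [5], [8], [9]].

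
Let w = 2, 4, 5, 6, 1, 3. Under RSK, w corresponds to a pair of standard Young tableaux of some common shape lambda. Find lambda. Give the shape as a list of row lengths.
[4, 2]

Row-insert each entry into an empty tableau.

After inserting 2: P = [[2]].
After inserting 4: P = [[2, 4]].
After inserting 5: P = [[2, 4, 5]].
After inserting 6: P = [[2, 4, 5, 6]].
After inserting 1: P = [[1, 4, 5, 6], [2]].
After inserting 3: P = [[1, 3, 5, 6], [2, 4]].

The final insertion tableau P = [[1, 3, 5, 6], [2, 4]] has shape [4, 2].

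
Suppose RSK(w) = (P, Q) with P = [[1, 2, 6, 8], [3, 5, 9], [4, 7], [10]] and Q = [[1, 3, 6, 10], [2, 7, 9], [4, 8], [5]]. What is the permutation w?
Reverse the RSK construction: for i from n down to 1, find the cell of Q containing i, remove the entry at that cell from P, and reverse-bump it up through P; the value ejected from row 1 is w(i).

Step i=10: Q has 10 at row 1, column 4; remove that cell from P, ejecting 8. So w(10) = 8. P is now [[1, 2, 6], [3, 5, 9], [4, 7], [10]].
Step i=9: Q has 9 at row 2, column 3; remove 9 from row 2 of P and reverse-bump: 9 enters row 1 and ejects 6. So w(9) = 6. P is now [[1, 2, 9], [3, 5], [4, 7], [10]].
Step i=8: Q has 8 at row 3, column 2; remove 7 from row 3 of P and reverse-bump: 7 enters row 2 and ejects 5; 5 enters row 1 and ejects 2. So w(8) = 2. P is now [[1, 5, 9], [3, 7], [4], [10]].
Step i=7: Q has 7 at row 2, column 2; remove 7 from row 2 of P and reverse-bump: 7 enters row 1 and ejects 5. So w(7) = 5. P is now [[1, 7, 9], [3], [4], [10]].
Step i=6: Q has 6 at row 1, column 3; remove that cell from P, ejecting 9. So w(6) = 9. P is now [[1, 7], [3], [4], [10]].
Step i=5: Q has 5 at row 4, column 1; remove 10 from row 4 of P and reverse-bump: 10 enters row 3 and ejects 4; 4 enters row 2 and ejects 3; 3 enters row 1 and ejects 1. So w(5) = 1. P is now [[3, 7], [4], [10]].
Step i=4: Q has 4 at row 3, column 1; remove 10 from row 3 of P and reverse-bump: 10 enters row 2 and ejects 4; 4 enters row 1 and ejects 3. So w(4) = 3. P is now [[4, 7], [10]].
Step i=3: Q has 3 at row 1, column 2; remove that cell from P, ejecting 7. So w(3) = 7. P is now [[4], [10]].
Step i=2: Q has 2 at row 2, column 1; remove 10 from row 2 of P and reverse-bump: 10 enters row 1 and ejects 4. So w(2) = 4. P is now [[10]].
Step i=1: Q has 1 at row 1, column 1; remove that cell from P, ejecting 10. So w(1) = 10. P is now [].

So w = 10 4 7 3 1 9 5 2 6 8.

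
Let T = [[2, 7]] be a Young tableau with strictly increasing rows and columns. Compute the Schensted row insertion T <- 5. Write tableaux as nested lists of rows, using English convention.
In row 1, 5 replaces 7 (the leftmost entry greater than 5); 7 is bumped to row 2. 7 starts a new row 2. The new tableau is [[2, 5], [7]].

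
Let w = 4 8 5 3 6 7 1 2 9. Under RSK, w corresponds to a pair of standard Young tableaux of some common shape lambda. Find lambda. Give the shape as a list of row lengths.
[5, 2, 1, 1]

Row-insert each entry into an empty tableau.

After inserting 4: P = [[4]].
After inserting 8: P = [[4, 8]].
After inserting 5: P = [[4, 5], [8]].
After inserting 3: P = [[3, 5], [4], [8]].
After inserting 6: P = [[3, 5, 6], [4], [8]].
After inserting 7: P = [[3, 5, 6, 7], [4], [8]].
After inserting 1: P = [[1, 5, 6, 7], [3], [4], [8]].
After inserting 2: P = [[1, 2, 6, 7], [3, 5], [4], [8]].
After inserting 9: P = [[1, 2, 6, 7, 9], [3, 5], [4], [8]].

The final insertion tableau P = [[1, 2, 6, 7, 9], [3, 5], [4], [8]] has shape [5, 2, 1, 1].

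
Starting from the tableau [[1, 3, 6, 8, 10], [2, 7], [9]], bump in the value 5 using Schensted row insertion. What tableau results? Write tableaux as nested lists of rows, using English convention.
[[1, 3, 5, 8, 10], [2, 6], [7], [9]]

In row 1, 5 replaces 6 (the leftmost entry greater than 5); 6 is bumped to row 2. In row 2, 6 replaces 7 (the leftmost entry greater than 6); 7 is bumped to row 3. In row 3, 7 replaces 9 (the leftmost entry greater than 7); 9 is bumped to row 4. 9 starts a new row 4. The new tableau is [[1, 3, 5, 8, 10], [2, 6], [7], [9]].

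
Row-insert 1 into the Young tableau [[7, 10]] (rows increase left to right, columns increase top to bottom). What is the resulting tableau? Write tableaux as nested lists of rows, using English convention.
In row 1, 1 replaces 7 (the leftmost entry greater than 1); 7 is bumped to row 2. 7 starts a new row 2. The new tableau is [[1, 10], [7]].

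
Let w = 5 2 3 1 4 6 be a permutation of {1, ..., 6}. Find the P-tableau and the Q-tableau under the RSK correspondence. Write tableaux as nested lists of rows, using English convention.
P = [[1, 3, 4, 6], [2], [5]], Q = [[1, 3, 5, 6], [2], [4]]

Insert each entry of the permutation into P by Schensted row insertion, recording in Q the position of each new cell.

Insert 5: appended to row 1. P = [[5]], Q = [[1]].
Insert 2: 2 bumps 5 from row 1; 5 starts row 2. P = [[2], [5]], Q = [[1], [2]].
Insert 3: appended to row 1. P = [[2, 3], [5]], Q = [[1, 3], [2]].
Insert 1: 1 bumps 2 from row 1; 2 bumps 5 from row 2; 5 starts row 3. P = [[1, 3], [2], [5]], Q = [[1, 3], [2], [4]].
Insert 4: appended to row 1. P = [[1, 3, 4], [2], [5]], Q = [[1, 3, 5], [2], [4]].
Insert 6: appended to row 1. P = [[1, 3, 4, 6], [2], [5]], Q = [[1, 3, 5, 6], [2], [4]].

So P = [[1, 3, 4, 6], [2], [5]], Q = [[1, 3, 5, 6], [2], [4]].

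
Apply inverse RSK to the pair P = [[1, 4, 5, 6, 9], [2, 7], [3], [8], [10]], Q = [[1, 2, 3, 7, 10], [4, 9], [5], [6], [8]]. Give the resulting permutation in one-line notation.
Reverse the RSK construction: for i from n down to 1, find the cell of Q containing i, remove the entry at that cell from P, and reverse-bump it up through P; the value ejected from row 1 is w(i).

Step i=10: Q has 10 at row 1, column 5; remove that cell from P, ejecting 9. So w(10) = 9. P is now [[1, 4, 5, 6], [2, 7], [3], [8], [10]].
Step i=9: Q has 9 at row 2, column 2; remove 7 from row 2 of P and reverse-bump: 7 enters row 1 and ejects 6. So w(9) = 6. P is now [[1, 4, 5, 7], [2], [3], [8], [10]].
Step i=8: Q has 8 at row 5, column 1; remove 10 from row 5 of P and reverse-bump: 10 enters row 4 and ejects 8; 8 enters row 3 and ejects 3; 3 enters row 2 and ejects 2; 2 enters row 1 and ejects 1. So w(8) = 1. P is now [[2, 4, 5, 7], [3], [8], [10]].
Step i=7: Q has 7 at row 1, column 4; remove that cell from P, ejecting 7. So w(7) = 7. P is now [[2, 4, 5], [3], [8], [10]].
Step i=6: Q has 6 at row 4, column 1; remove 10 from row 4 of P and reverse-bump: 10 enters row 3 and ejects 8; 8 enters row 2 and ejects 3; 3 enters row 1 and ejects 2. So w(6) = 2. P is now [[3, 4, 5], [8], [10]].
Step i=5: Q has 5 at row 3, column 1; remove 10 from row 3 of P and reverse-bump: 10 enters row 2 and ejects 8; 8 enters row 1 and ejects 5. So w(5) = 5. P is now [[3, 4, 8], [10]].
Step i=4: Q has 4 at row 2, column 1; remove 10 from row 2 of P and reverse-bump: 10 enters row 1 and ejects 8. So w(4) = 8. P is now [[3, 4, 10]].
Step i=3: Q has 3 at row 1, column 3; remove that cell from P, ejecting 10. So w(3) = 10. P is now [[3, 4]].
Step i=2: Q has 2 at row 1, column 2; remove that cell from P, ejecting 4. So w(2) = 4. P is now [[3]].
Step i=1: Q has 1 at row 1, column 1; remove that cell from P, ejecting 3. So w(1) = 3. P is now [].

So w = 3 4 10 8 5 2 7 1 6 9.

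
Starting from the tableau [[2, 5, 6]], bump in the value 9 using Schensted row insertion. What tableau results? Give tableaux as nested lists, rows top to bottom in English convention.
[[2, 5, 6, 9]]

9 is larger than every entry of row 1, so it is appended to row 1. The new tableau is [[2, 5, 6, 9]].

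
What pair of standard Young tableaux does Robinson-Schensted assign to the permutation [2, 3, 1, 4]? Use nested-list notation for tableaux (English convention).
P = [[1, 3, 4], [2]], Q = [[1, 2, 4], [3]]

Insert each entry of the permutation into P by Schensted row insertion, recording in Q the position of each new cell.

Insert 2: appended to row 1. P = [[2]], Q = [[1]].
Insert 3: appended to row 1. P = [[2, 3]], Q = [[1, 2]].
Insert 1: 1 bumps 2 from row 1; 2 starts row 2. P = [[1, 3], [2]], Q = [[1, 2], [3]].
Insert 4: appended to row 1. P = [[1, 3, 4], [2]], Q = [[1, 2, 4], [3]].

So P = [[1, 3, 4], [2]], Q = [[1, 2, 4], [3]].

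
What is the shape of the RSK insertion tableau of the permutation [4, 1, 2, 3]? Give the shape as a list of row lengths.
Row-insert each entry into an empty tableau.

After inserting 4: P = [[4]].
After inserting 1: P = [[1], [4]].
After inserting 2: P = [[1, 2], [4]].
After inserting 3: P = [[1, 2, 3], [4]].

The final insertion tableau P = [[1, 2, 3], [4]] has shape [3, 1].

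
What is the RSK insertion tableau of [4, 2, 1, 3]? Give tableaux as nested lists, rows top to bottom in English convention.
P = [[1, 3], [2], [4]]

Insert 4: appended to row 1. P = [[4]].
Insert 2: 2 bumps 4 from row 1; 4 starts row 2. P = [[2], [4]].
Insert 1: 1 bumps 2 from row 1; 2 bumps 4 from row 2; 4 starts row 3. P = [[1], [2], [4]].
Insert 3: appended to row 1. P = [[1, 3], [2], [4]].

So P = [[1, 3], [2], [4]].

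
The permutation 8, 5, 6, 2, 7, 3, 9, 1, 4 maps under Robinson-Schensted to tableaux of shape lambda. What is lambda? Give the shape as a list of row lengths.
RSK row insertion gives P = [[1, 3, 4, 9], [2, 6, 7], [5], [8]], which has shape [4, 3, 1, 1].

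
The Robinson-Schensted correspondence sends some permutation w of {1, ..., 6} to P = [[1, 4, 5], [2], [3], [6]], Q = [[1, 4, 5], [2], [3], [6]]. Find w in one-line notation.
6 3 2 4 5 1

Reverse the RSK construction: for i from n down to 1, find the cell of Q containing i, remove the entry at that cell from P, and reverse-bump it up through P; the value ejected from row 1 is w(i).

Step i=6: Q has 6 at row 4, column 1; remove 6 from row 4 of P and reverse-bump: 6 enters row 3 and ejects 3; 3 enters row 2 and ejects 2; 2 enters row 1 and ejects 1. So w(6) = 1. P is now [[2, 4, 5], [3], [6]].
Step i=5: Q has 5 at row 1, column 3; remove that cell from P, ejecting 5. So w(5) = 5. P is now [[2, 4], [3], [6]].
Step i=4: Q has 4 at row 1, column 2; remove that cell from P, ejecting 4. So w(4) = 4. P is now [[2], [3], [6]].
Step i=3: Q has 3 at row 3, column 1; remove 6 from row 3 of P and reverse-bump: 6 enters row 2 and ejects 3; 3 enters row 1 and ejects 2. So w(3) = 2. P is now [[3], [6]].
Step i=2: Q has 2 at row 2, column 1; remove 6 from row 2 of P and reverse-bump: 6 enters row 1 and ejects 3. So w(2) = 3. P is now [[6]].
Step i=1: Q has 1 at row 1, column 1; remove that cell from P, ejecting 6. So w(1) = 6. P is now [].

So w = 6 3 2 4 5 1.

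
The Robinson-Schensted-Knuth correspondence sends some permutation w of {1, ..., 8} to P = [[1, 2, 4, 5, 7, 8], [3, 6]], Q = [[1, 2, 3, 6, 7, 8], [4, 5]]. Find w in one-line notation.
1 3 6 2 4 5 7 8

Reverse the RSK construction: for i from n down to 1, find the cell of Q containing i, remove the entry at that cell from P, and reverse-bump it up through P; the value ejected from row 1 is w(i).

Step i=8: Q has 8 at row 1, column 6; remove that cell from P, ejecting 8. So w(8) = 8. P is now [[1, 2, 4, 5, 7], [3, 6]].
Step i=7: Q has 7 at row 1, column 5; remove that cell from P, ejecting 7. So w(7) = 7. P is now [[1, 2, 4, 5], [3, 6]].
Step i=6: Q has 6 at row 1, column 4; remove that cell from P, ejecting 5. So w(6) = 5. P is now [[1, 2, 4], [3, 6]].
Step i=5: Q has 5 at row 2, column 2; remove 6 from row 2 of P and reverse-bump: 6 enters row 1 and ejects 4. So w(5) = 4. P is now [[1, 2, 6], [3]].
Step i=4: Q has 4 at row 2, column 1; remove 3 from row 2 of P and reverse-bump: 3 enters row 1 and ejects 2. So w(4) = 2. P is now [[1, 3, 6]].
Step i=3: Q has 3 at row 1, column 3; remove that cell from P, ejecting 6. So w(3) = 6. P is now [[1, 3]].
Step i=2: Q has 2 at row 1, column 2; remove that cell from P, ejecting 3. So w(2) = 3. P is now [[1]].
Step i=1: Q has 1 at row 1, column 1; remove that cell from P, ejecting 1. So w(1) = 1. P is now [].

So w = 1 3 6 2 4 5 7 8.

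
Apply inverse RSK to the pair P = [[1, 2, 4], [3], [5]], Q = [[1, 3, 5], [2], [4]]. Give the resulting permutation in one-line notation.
Reverse the RSK construction: for i from n down to 1, find the cell of Q containing i, remove the entry at that cell from P, and reverse-bump it up through P; the value ejected from row 1 is w(i).

Step i=5: Q has 5 at row 1, column 3; remove that cell from P, ejecting 4. So w(5) = 4. P is now [[1, 2], [3], [5]].
Step i=4: Q has 4 at row 3, column 1; remove 5 from row 3 of P and reverse-bump: 5 enters row 2 and ejects 3; 3 enters row 1 and ejects 2. So w(4) = 2. P is now [[1, 3], [5]].
Step i=3: Q has 3 at row 1, column 2; remove that cell from P, ejecting 3. So w(3) = 3. P is now [[1], [5]].
Step i=2: Q has 2 at row 2, column 1; remove 5 from row 2 of P and reverse-bump: 5 enters row 1 and ejects 1. So w(2) = 1. P is now [[5]].
Step i=1: Q has 1 at row 1, column 1; remove that cell from P, ejecting 5. So w(1) = 5. P is now [].

So w = 5 1 3 2 4.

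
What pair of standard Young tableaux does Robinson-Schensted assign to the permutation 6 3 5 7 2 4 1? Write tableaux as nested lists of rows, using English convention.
P = [[1, 4, 7], [2, 5], [3], [6]], Q = [[1, 3, 4], [2, 6], [5], [7]]

Insert each entry of the permutation into P by Schensted row insertion, recording in Q the position of each new cell.

Insert 6: appended to row 1. P = [[6]].
Insert 3: 3 bumps 6 from row 1; 6 starts row 2. P = [[3], [6]].
Insert 5: appended to row 1. P = [[3, 5], [6]].
Insert 7: appended to row 1. P = [[3, 5, 7], [6]].
Insert 2: 2 bumps 3 from row 1; 3 bumps 6 from row 2; 6 starts row 3. P = [[2, 5, 7], [3], [6]].
Insert 4: 4 bumps 5 from row 1; 5 appends to row 2. P = [[2, 4, 7], [3, 5], [6]].
Insert 1: 1 bumps 2 from row 1; 2 bumps 3 from row 2; 3 bumps 6 from row 3; 6 starts row 4. P = [[1, 4, 7], [2, 5], [3], [6]].

So P = [[1, 4, 7], [2, 5], [3], [6]], Q = [[1, 3, 4], [2, 6], [5], [7]].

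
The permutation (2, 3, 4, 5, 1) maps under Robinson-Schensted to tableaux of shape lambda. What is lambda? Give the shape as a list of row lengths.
[4, 1]

Row-insert each entry into an empty tableau.

After inserting 2: P = [[2]].
After inserting 3: P = [[2, 3]].
After inserting 4: P = [[2, 3, 4]].
After inserting 5: P = [[2, 3, 4, 5]].
After inserting 1: P = [[1, 3, 4, 5], [2]].

The final insertion tableau P = [[1, 3, 4, 5], [2]] has shape [4, 1].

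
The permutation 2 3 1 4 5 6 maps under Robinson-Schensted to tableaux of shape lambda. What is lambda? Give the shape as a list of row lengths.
Row-insert each entry into an empty tableau.

After inserting 2: P = [[2]].
After inserting 3: P = [[2, 3]].
After inserting 1: P = [[1, 3], [2]].
After inserting 4: P = [[1, 3, 4], [2]].
After inserting 5: P = [[1, 3, 4, 5], [2]].
After inserting 6: P = [[1, 3, 4, 5, 6], [2]].

The final insertion tableau P = [[1, 3, 4, 5, 6], [2]] has shape [5, 1].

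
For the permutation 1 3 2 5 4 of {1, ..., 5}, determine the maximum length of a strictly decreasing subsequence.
2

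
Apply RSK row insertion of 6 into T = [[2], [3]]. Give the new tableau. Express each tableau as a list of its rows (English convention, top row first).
6 is larger than every entry of row 1, so it is appended to row 1. The new tableau is [[2, 6], [3]].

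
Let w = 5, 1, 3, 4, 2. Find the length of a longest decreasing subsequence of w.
3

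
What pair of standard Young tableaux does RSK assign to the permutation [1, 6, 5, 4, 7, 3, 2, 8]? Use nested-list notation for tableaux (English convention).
P = [[1, 2, 7, 8], [3], [4], [5], [6]], Q = [[1, 2, 5, 8], [3], [4], [6], [7]]

Insert each entry of the permutation into P by Schensted row insertion, recording in Q the position of each new cell.

Insert 1: appended to row 1. P = [[1]].
Insert 6: appended to row 1. P = [[1, 6]].
Insert 5: 5 bumps 6 from row 1; 6 starts row 2. P = [[1, 5], [6]].
Insert 4: 4 bumps 5 from row 1; 5 bumps 6 from row 2; 6 starts row 3. P = [[1, 4], [5], [6]].
Insert 7: appended to row 1. P = [[1, 4, 7], [5], [6]].
Insert 3: 3 bumps 4 from row 1; 4 bumps 5 from row 2; 5 bumps 6 from row 3; 6 starts row 4. P = [[1, 3, 7], [4], [5], [6]].
Insert 2: 2 bumps 3 from row 1; 3 bumps 4 from row 2; 4 bumps 5 from row 3; 5 bumps 6 from row 4; 6 starts row 5. P = [[1, 2, 7], [3], [4], [5], [6]].
Insert 8: appended to row 1. P = [[1, 2, 7, 8], [3], [4], [5], [6]].

So P = [[1, 2, 7, 8], [3], [4], [5], [6]], Q = [[1, 2, 5, 8], [3], [4], [6], [7]].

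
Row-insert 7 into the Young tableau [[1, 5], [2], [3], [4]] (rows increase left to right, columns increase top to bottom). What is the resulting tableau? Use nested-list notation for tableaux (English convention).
7 is larger than every entry of row 1, so it is appended to row 1. The new tableau is [[1, 5, 7], [2], [3], [4]].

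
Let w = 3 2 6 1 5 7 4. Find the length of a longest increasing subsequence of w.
3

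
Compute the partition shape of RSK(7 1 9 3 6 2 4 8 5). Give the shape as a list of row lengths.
Row-insert each entry into an empty tableau.

After inserting 7: P = [[7]].
After inserting 1: P = [[1], [7]].
After inserting 9: P = [[1, 9], [7]].
After inserting 3: P = [[1, 3], [7, 9]].
After inserting 6: P = [[1, 3, 6], [7, 9]].
After inserting 2: P = [[1, 2, 6], [3, 9], [7]].
After inserting 4: P = [[1, 2, 4], [3, 6], [7, 9]].
After inserting 8: P = [[1, 2, 4, 8], [3, 6], [7, 9]].
After inserting 5: P = [[1, 2, 4, 5], [3, 6, 8], [7, 9]].

The final insertion tableau P = [[1, 2, 4, 5], [3, 6, 8], [7, 9]] has shape [4, 3, 2].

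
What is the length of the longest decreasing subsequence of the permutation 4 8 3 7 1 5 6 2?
4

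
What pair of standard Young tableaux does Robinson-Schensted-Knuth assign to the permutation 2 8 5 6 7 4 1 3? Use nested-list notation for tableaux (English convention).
P = [[1, 3, 6, 7], [2, 4], [5], [8]], Q = [[1, 2, 4, 5], [3, 8], [6], [7]]

Insert each entry of the permutation into P by Schensted row insertion, recording in Q the position of each new cell.

Insert 2: appended to row 1. P = [[2]], Q = [[1]].
Insert 8: appended to row 1. P = [[2, 8]], Q = [[1, 2]].
Insert 5: 5 bumps 8 from row 1; 8 starts row 2. P = [[2, 5], [8]], Q = [[1, 2], [3]].
Insert 6: appended to row 1. P = [[2, 5, 6], [8]], Q = [[1, 2, 4], [3]].
Insert 7: appended to row 1. P = [[2, 5, 6, 7], [8]], Q = [[1, 2, 4, 5], [3]].
Insert 4: 4 bumps 5 from row 1; 5 bumps 8 from row 2; 8 starts row 3. P = [[2, 4, 6, 7], [5], [8]], Q = [[1, 2, 4, 5], [3], [6]].
Insert 1: 1 bumps 2 from row 1; 2 bumps 5 from row 2; 5 bumps 8 from row 3; 8 starts row 4. P = [[1, 4, 6, 7], [2], [5], [8]], Q = [[1, 2, 4, 5], [3], [6], [7]].
Insert 3: 3 bumps 4 from row 1; 4 appends to row 2. P = [[1, 3, 6, 7], [2, 4], [5], [8]], Q = [[1, 2, 4, 5], [3, 8], [6], [7]].

So P = [[1, 3, 6, 7], [2, 4], [5], [8]], Q = [[1, 2, 4, 5], [3, 8], [6], [7]].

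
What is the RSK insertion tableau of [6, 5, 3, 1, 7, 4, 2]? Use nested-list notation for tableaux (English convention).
Insert 6: appended to row 1. P = [[6]].
Insert 5: 5 bumps 6 from row 1; 6 starts row 2. P = [[5], [6]].
Insert 3: 3 bumps 5 from row 1; 5 bumps 6 from row 2; 6 starts row 3. P = [[3], [5], [6]].
Insert 1: 1 bumps 3 from row 1; 3 bumps 5 from row 2; 5 bumps 6 from row 3; 6 starts row 4. P = [[1], [3], [5], [6]].
Insert 7: appended to row 1. P = [[1, 7], [3], [5], [6]].
Insert 4: 4 bumps 7 from row 1; 7 appends to row 2. P = [[1, 4], [3, 7], [5], [6]].
Insert 2: 2 bumps 4 from row 1; 4 bumps 7 from row 2; 7 appends to row 3. P = [[1, 2], [3, 4], [5, 7], [6]].

So P = [[1, 2], [3, 4], [5, 7], [6]].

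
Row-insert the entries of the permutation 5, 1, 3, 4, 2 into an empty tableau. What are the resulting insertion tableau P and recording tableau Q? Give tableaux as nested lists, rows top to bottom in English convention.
P = [[1, 2, 4], [3], [5]], Q = [[1, 3, 4], [2], [5]]

Insert each entry of the permutation into P by Schensted row insertion, recording in Q the position of each new cell.

Insert 5: appended to row 1. P = [[5]].
Insert 1: 1 bumps 5 from row 1; 5 starts row 2. P = [[1], [5]].
Insert 3: appended to row 1. P = [[1, 3], [5]].
Insert 4: appended to row 1. P = [[1, 3, 4], [5]].
Insert 2: 2 bumps 3 from row 1; 3 bumps 5 from row 2; 5 starts row 3. P = [[1, 2, 4], [3], [5]].

So P = [[1, 2, 4], [3], [5]], Q = [[1, 3, 4], [2], [5]].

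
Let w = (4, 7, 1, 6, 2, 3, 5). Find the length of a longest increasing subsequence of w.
4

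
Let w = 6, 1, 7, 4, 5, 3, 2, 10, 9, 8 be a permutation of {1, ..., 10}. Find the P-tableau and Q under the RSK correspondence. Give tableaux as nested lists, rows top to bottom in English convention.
P = [[1, 2, 5, 8], [3, 7, 9], [4, 10], [6]], Q = [[1, 3, 5, 8], [2, 4, 9], [6, 10], [7]]

Insert each entry of the permutation into P by Schensted row insertion, recording in Q the position of each new cell.

Insert 6: appended to row 1. P = [[6]].
Insert 1: 1 bumps 6 from row 1; 6 starts row 2. P = [[1], [6]].
Insert 7: appended to row 1. P = [[1, 7], [6]].
Insert 4: 4 bumps 7 from row 1; 7 appends to row 2. P = [[1, 4], [6, 7]].
Insert 5: appended to row 1. P = [[1, 4, 5], [6, 7]].
Insert 3: 3 bumps 4 from row 1; 4 bumps 6 from row 2; 6 starts row 3. P = [[1, 3, 5], [4, 7], [6]].
Insert 2: 2 bumps 3 from row 1; 3 bumps 4 from row 2; 4 bumps 6 from row 3; 6 starts row 4. P = [[1, 2, 5], [3, 7], [4], [6]].
Insert 10: appended to row 1. P = [[1, 2, 5, 10], [3, 7], [4], [6]].
Insert 9: 9 bumps 10 from row 1; 10 appends to row 2. P = [[1, 2, 5, 9], [3, 7, 10], [4], [6]].
Insert 8: 8 bumps 9 from row 1; 9 bumps 10 from row 2; 10 appends to row 3. P = [[1, 2, 5, 8], [3, 7, 9], [4, 10], [6]].

So P = [[1, 2, 5, 8], [3, 7, 9], [4, 10], [6]], Q = [[1, 3, 5, 8], [2, 4, 9], [6, 10], [7]].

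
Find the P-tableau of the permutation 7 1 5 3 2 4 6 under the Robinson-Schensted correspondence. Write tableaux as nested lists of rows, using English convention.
After inserting 7: P = [[7]].
After inserting 1: P = [[1], [7]].
After inserting 5: P = [[1, 5], [7]].
After inserting 3: P = [[1, 3], [5], [7]].
After inserting 2: P = [[1, 2], [3], [5], [7]].
After inserting 4: P = [[1, 2, 4], [3], [5], [7]].
After inserting 6: P = [[1, 2, 4, 6], [3], [5], [7]].

So P = [[1, 2, 4, 6], [3], [5], [7]].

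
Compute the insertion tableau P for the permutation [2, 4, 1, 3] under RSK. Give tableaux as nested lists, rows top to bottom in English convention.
P = [[1, 3], [2, 4]]

Insert 2: appended to row 1. P = [[2]].
Insert 4: appended to row 1. P = [[2, 4]].
Insert 1: 1 bumps 2 from row 1; 2 starts row 2. P = [[1, 4], [2]].
Insert 3: 3 bumps 4 from row 1; 4 appends to row 2. P = [[1, 3], [2, 4]].

So P = [[1, 3], [2, 4]].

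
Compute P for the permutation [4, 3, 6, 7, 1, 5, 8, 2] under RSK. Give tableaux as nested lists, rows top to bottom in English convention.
Insert 4: appended to row 1. P = [[4]].
Insert 3: 3 bumps 4 from row 1; 4 starts row 2. P = [[3], [4]].
Insert 6: appended to row 1. P = [[3, 6], [4]].
Insert 7: appended to row 1. P = [[3, 6, 7], [4]].
Insert 1: 1 bumps 3 from row 1; 3 bumps 4 from row 2; 4 starts row 3. P = [[1, 6, 7], [3], [4]].
Insert 5: 5 bumps 6 from row 1; 6 appends to row 2. P = [[1, 5, 7], [3, 6], [4]].
Insert 8: appended to row 1. P = [[1, 5, 7, 8], [3, 6], [4]].
Insert 2: 2 bumps 5 from row 1; 5 bumps 6 from row 2; 6 appends to row 3. P = [[1, 2, 7, 8], [3, 5], [4, 6]].

So P = [[1, 2, 7, 8], [3, 5], [4, 6]].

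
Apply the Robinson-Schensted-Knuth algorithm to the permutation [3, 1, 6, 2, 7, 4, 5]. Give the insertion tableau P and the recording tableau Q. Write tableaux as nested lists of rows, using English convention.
Insert each entry of the permutation into P by Schensted row insertion, recording in Q the position of each new cell.

Insert 3: appended to row 1. P = [[3]].
Insert 1: 1 bumps 3 from row 1; 3 starts row 2. P = [[1], [3]].
Insert 6: appended to row 1. P = [[1, 6], [3]].
Insert 2: 2 bumps 6 from row 1; 6 appends to row 2. P = [[1, 2], [3, 6]].
Insert 7: appended to row 1. P = [[1, 2, 7], [3, 6]].
Insert 4: 4 bumps 7 from row 1; 7 appends to row 2. P = [[1, 2, 4], [3, 6, 7]].
Insert 5: appended to row 1. P = [[1, 2, 4, 5], [3, 6, 7]].

So P = [[1, 2, 4, 5], [3, 6, 7]], Q = [[1, 3, 5, 7], [2, 4, 6]].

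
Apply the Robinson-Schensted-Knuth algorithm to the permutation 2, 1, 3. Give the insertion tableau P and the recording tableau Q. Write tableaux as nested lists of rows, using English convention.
P = [[1, 3], [2]], Q = [[1, 3], [2]]

Insert each entry of the permutation into P by Schensted row insertion, recording in Q the position of each new cell.

Insert 2: appended to row 1. P = [[2]].
Insert 1: 1 bumps 2 from row 1; 2 starts row 2. P = [[1], [2]].
Insert 3: appended to row 1. P = [[1, 3], [2]].

So P = [[1, 3], [2]], Q = [[1, 3], [2]].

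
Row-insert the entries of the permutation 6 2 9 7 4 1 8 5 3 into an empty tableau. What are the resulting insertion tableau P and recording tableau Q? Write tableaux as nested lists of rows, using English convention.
P = [[1, 3, 5], [2, 4, 8], [6, 7], [9]], Q = [[1, 3, 7], [2, 4, 8], [5, 9], [6]]

Insert each entry of the permutation into P by Schensted row insertion, recording in Q the position of each new cell.

Insert 6: appended to row 1. P = [[6]].
Insert 2: 2 bumps 6 from row 1; 6 starts row 2. P = [[2], [6]].
Insert 9: appended to row 1. P = [[2, 9], [6]].
Insert 7: 7 bumps 9 from row 1; 9 appends to row 2. P = [[2, 7], [6, 9]].
Insert 4: 4 bumps 7 from row 1; 7 bumps 9 from row 2; 9 starts row 3. P = [[2, 4], [6, 7], [9]].
Insert 1: 1 bumps 2 from row 1; 2 bumps 6 from row 2; 6 bumps 9 from row 3; 9 starts row 4. P = [[1, 4], [2, 7], [6], [9]].
Insert 8: appended to row 1. P = [[1, 4, 8], [2, 7], [6], [9]].
Insert 5: 5 bumps 8 from row 1; 8 appends to row 2. P = [[1, 4, 5], [2, 7, 8], [6], [9]].
Insert 3: 3 bumps 4 from row 1; 4 bumps 7 from row 2; 7 appends to row 3. P = [[1, 3, 5], [2, 4, 8], [6, 7], [9]].

So P = [[1, 3, 5], [2, 4, 8], [6, 7], [9]], Q = [[1, 3, 7], [2, 4, 8], [5, 9], [6]].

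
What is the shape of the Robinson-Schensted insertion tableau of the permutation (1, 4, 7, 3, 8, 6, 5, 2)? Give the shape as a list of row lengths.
Row-insert each entry into an empty tableau.

After inserting 1: P = [[1]].
After inserting 4: P = [[1, 4]].
After inserting 7: P = [[1, 4, 7]].
After inserting 3: P = [[1, 3, 7], [4]].
After inserting 8: P = [[1, 3, 7, 8], [4]].
After inserting 6: P = [[1, 3, 6, 8], [4, 7]].
After inserting 5: P = [[1, 3, 5, 8], [4, 6], [7]].
After inserting 2: P = [[1, 2, 5, 8], [3, 6], [4], [7]].

The final insertion tableau P = [[1, 2, 5, 8], [3, 6], [4], [7]] has shape [4, 2, 1, 1].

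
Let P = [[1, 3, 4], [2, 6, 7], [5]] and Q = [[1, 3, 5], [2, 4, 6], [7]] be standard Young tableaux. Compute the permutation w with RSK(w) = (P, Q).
Reverse the RSK construction: for i from n down to 1, find the cell of Q containing i, remove the entry at that cell from P, and reverse-bump it up through P; the value ejected from row 1 is w(i).

Step i=7: Q has 7 at row 3, column 1; remove 5 from row 3 of P and reverse-bump: 5 enters row 2 and ejects 2; 2 enters row 1 and ejects 1. So w(7) = 1. P is now [[2, 3, 4], [5, 6, 7]].
Step i=6: Q has 6 at row 2, column 3; remove 7 from row 2 of P and reverse-bump: 7 enters row 1 and ejects 4. So w(6) = 4. P is now [[2, 3, 7], [5, 6]].
Step i=5: Q has 5 at row 1, column 3; remove that cell from P, ejecting 7. So w(5) = 7. P is now [[2, 3], [5, 6]].
Step i=4: Q has 4 at row 2, column 2; remove 6 from row 2 of P and reverse-bump: 6 enters row 1 and ejects 3. So w(4) = 3. P is now [[2, 6], [5]].
Step i=3: Q has 3 at row 1, column 2; remove that cell from P, ejecting 6. So w(3) = 6. P is now [[2], [5]].
Step i=2: Q has 2 at row 2, column 1; remove 5 from row 2 of P and reverse-bump: 5 enters row 1 and ejects 2. So w(2) = 2. P is now [[5]].
Step i=1: Q has 1 at row 1, column 1; remove that cell from P, ejecting 5. So w(1) = 5. P is now [].

So w = 5 2 6 3 7 4 1.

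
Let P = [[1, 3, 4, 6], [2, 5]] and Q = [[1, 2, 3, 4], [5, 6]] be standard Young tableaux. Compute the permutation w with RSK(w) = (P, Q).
Reverse the RSK construction: for i from n down to 1, find the cell of Q containing i, remove the entry at that cell from P, and reverse-bump it up through P; the value ejected from row 1 is w(i).

Step i=6: Q has 6 at row 2, column 2; remove 5 from row 2 of P and reverse-bump: 5 enters row 1 and ejects 4. So w(6) = 4. P is now [[1, 3, 5, 6], [2]].
Step i=5: Q has 5 at row 2, column 1; remove 2 from row 2 of P and reverse-bump: 2 enters row 1 and ejects 1. So w(5) = 1. P is now [[2, 3, 5, 6]].
Step i=4: Q has 4 at row 1, column 4; remove that cell from P, ejecting 6. So w(4) = 6. P is now [[2, 3, 5]].
Step i=3: Q has 3 at row 1, column 3; remove that cell from P, ejecting 5. So w(3) = 5. P is now [[2, 3]].
Step i=2: Q has 2 at row 1, column 2; remove that cell from P, ejecting 3. So w(2) = 3. P is now [[2]].
Step i=1: Q has 1 at row 1, column 1; remove that cell from P, ejecting 2. So w(1) = 2. P is now [].

So w = 2 3 5 6 1 4.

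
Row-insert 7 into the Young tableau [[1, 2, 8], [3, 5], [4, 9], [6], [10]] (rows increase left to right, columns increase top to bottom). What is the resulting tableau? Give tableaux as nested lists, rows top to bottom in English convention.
In row 1, 7 replaces 8 (the leftmost entry greater than 7); 8 is bumped to row 2. 8 is appended to row 2. The new tableau is [[1, 2, 7], [3, 5, 8], [4, 9], [6], [10]].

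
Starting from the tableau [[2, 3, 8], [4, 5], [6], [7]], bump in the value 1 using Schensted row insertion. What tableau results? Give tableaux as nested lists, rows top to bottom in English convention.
[[1, 3, 8], [2, 5], [4], [6], [7]]

In row 1, 1 replaces 2 (the leftmost entry greater than 1); 2 is bumped to row 2. In row 2, 2 replaces 4 (the leftmost entry greater than 2); 4 is bumped to row 3. In row 3, 4 replaces 6 (the leftmost entry greater than 4); 6 is bumped to row 4. In row 4, 6 replaces 7 (the leftmost entry greater than 6); 7 is bumped to row 5. 7 starts a new row 5. The new tableau is [[1, 3, 8], [2, 5], [4], [6], [7]].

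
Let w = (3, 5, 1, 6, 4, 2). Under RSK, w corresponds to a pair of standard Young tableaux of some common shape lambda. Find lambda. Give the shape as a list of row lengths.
[3, 2, 1]

Row-insert each entry into an empty tableau.

After inserting 3: P = [[3]].
After inserting 5: P = [[3, 5]].
After inserting 1: P = [[1, 5], [3]].
After inserting 6: P = [[1, 5, 6], [3]].
After inserting 4: P = [[1, 4, 6], [3, 5]].
After inserting 2: P = [[1, 2, 6], [3, 4], [5]].

The final insertion tableau P = [[1, 2, 6], [3, 4], [5]] has shape [3, 2, 1].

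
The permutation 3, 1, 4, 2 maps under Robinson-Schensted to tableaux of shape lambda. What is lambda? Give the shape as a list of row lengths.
Row-insert each entry into an empty tableau.

After inserting 3: P = [[3]].
After inserting 1: P = [[1], [3]].
After inserting 4: P = [[1, 4], [3]].
After inserting 2: P = [[1, 2], [3, 4]].

The final insertion tableau P = [[1, 2], [3, 4]] has shape [2, 2].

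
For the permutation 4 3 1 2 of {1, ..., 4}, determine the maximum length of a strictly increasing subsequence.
2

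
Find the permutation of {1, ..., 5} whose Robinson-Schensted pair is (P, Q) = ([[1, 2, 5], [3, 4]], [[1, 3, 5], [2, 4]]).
Reverse RSK: for i = n, n-1, ..., 1, locate i in Q, remove the corresponding corner cell from P, and reverse-bump its entry up through P; the value ejected from row 1 is w(i).

So w = 3 1 4 2 5.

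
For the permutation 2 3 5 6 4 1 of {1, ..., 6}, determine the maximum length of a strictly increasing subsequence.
4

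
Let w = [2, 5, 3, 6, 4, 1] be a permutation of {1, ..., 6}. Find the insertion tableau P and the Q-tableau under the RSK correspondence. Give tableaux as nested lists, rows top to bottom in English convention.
Insert each entry of the permutation into P by Schensted row insertion, recording in Q the position of each new cell.

Insert 2: appended to row 1. P = [[2]], Q = [[1]].
Insert 5: appended to row 1. P = [[2, 5]], Q = [[1, 2]].
Insert 3: 3 bumps 5 from row 1; 5 starts row 2. P = [[2, 3], [5]], Q = [[1, 2], [3]].
Insert 6: appended to row 1. P = [[2, 3, 6], [5]], Q = [[1, 2, 4], [3]].
Insert 4: 4 bumps 6 from row 1; 6 appends to row 2. P = [[2, 3, 4], [5, 6]], Q = [[1, 2, 4], [3, 5]].
Insert 1: 1 bumps 2 from row 1; 2 bumps 5 from row 2; 5 starts row 3. P = [[1, 3, 4], [2, 6], [5]], Q = [[1, 2, 4], [3, 5], [6]].

So P = [[1, 3, 4], [2, 6], [5]], Q = [[1, 2, 4], [3, 5], [6]].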